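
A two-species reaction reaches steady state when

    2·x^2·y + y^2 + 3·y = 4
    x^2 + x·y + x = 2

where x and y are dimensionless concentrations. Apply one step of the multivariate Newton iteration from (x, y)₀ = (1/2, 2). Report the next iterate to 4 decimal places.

At (1/2, 2): F = (7.0000, -0.2500).
Jacobian J = [[4·x·y, 2·x^2 + 2·y + 3], [2·x + y + 1, x]].
At the point, J = [[4.0000, 7.5000], [4.0000, 0.5000]] (det J = -28.0000).
Solving J·Δ = −F gives Δ = (0.1920, -1.0357).
Then the next iterate is (x, y)₁ = (0.6920, 0.9643).

(0.6920, 0.9643)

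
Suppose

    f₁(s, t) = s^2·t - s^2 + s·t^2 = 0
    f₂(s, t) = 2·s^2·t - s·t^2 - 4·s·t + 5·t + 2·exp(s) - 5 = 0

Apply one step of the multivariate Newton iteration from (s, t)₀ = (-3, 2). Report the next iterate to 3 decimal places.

(-2.552, 0.702)

At (-3, 2): F = (-3.000, 77.09957).
Jacobian J = [[2·s·t - 2·s + t^2, s^2 + 2·s·t], [4·s·t - t^2 - 4·t + 2·exp(s), 2·s^2 - 2·s·t - 4·s + 5]].
At the point, J = [[-2.000, -3.000], [-35.90043, 47.000]] (det J = -201.70128).
Solving J·Δ = −F gives Δ = (0.448, -1.298).
Then the next iterate is (s, t)₁ = (-2.552, 0.702).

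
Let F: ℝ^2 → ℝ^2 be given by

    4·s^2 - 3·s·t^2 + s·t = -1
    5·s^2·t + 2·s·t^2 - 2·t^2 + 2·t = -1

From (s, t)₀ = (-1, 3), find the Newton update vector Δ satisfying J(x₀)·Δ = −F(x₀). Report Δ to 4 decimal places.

(0.3409, -1.0642)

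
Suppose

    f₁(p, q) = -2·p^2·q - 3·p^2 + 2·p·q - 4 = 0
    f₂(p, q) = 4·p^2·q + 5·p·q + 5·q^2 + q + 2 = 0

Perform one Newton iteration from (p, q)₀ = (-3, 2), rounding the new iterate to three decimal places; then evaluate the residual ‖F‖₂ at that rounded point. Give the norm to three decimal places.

31.648

At (-3, 2): F = (-79.000, 66.000).
Jacobian J = [[-4·p·q - 6·p + 2·q, -2·p^2 + 2·p], [8·p·q + 5·q, 4·p^2 + 5·p + 10·q + 1]].
At the point, J = [[46.000, -24.000], [-38.000, 42.000]] (det J = 1020.000).
Solving J·Δ = −F gives Δ = (1.700, -0.033).
Then the next iterate is (p, q)₁ = (-1.300, 1.967).
Re-evaluating at (-1.300, 1.967): F = (-20.83266, 23.82387), so ‖F‖₂ = 31.648.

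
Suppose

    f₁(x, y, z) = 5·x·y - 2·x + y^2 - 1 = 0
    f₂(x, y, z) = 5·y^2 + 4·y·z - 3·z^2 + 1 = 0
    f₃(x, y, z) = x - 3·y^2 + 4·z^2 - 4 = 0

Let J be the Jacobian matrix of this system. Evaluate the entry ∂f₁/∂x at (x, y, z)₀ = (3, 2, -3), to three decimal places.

∂f₁/∂x = 5·y - 2.
At (3, 2, -3) this is 8.000.

8.000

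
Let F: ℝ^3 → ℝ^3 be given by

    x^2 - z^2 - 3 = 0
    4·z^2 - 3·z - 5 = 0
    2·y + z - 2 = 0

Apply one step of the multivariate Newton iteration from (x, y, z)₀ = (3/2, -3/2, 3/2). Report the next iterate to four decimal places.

(2.5556, 0.2222, 1.5556)

At (3/2, -3/2, 3/2): F = (-3.0000, -0.5000, -3.5000).
Jacobian J = [[2·x, 0, -2·z], [0, 0, 8·z - 3], [0, 2, 1]].
At the point, J = [[3.0000, 0.0000, -3.0000], [0.0000, 0.0000, 9.0000], [0.0000, 2.0000, 1.0000]] (det J = -54.0000).
Solving J·Δ = −F gives Δ = (1.0556, 1.7222, 0.0556).
Then the next iterate is (x, y, z)₁ = (2.5556, 0.2222, 1.5556).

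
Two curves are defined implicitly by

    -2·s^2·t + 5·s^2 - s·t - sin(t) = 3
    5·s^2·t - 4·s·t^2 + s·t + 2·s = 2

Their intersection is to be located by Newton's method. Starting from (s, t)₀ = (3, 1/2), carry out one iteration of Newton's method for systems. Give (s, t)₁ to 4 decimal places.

(1.6216, 0.4373)

At (3, 1/2): F = (31.020574, 25.0000).
Jacobian J = [[-4·s·t + 10·s - t, -2·s^2 - s - cos(t)], [10·s·t - 4·t^2 + t + 2, 5·s^2 - 8·s·t + s]].
At the point, J = [[23.5000, -21.877583], [16.5000, 36.0000]] (det J = 1206.980112).
Solving J·Δ = −F gives Δ = (-1.3784, -0.0627).
Then the next iterate is (s, t)₁ = (1.6216, 0.4373).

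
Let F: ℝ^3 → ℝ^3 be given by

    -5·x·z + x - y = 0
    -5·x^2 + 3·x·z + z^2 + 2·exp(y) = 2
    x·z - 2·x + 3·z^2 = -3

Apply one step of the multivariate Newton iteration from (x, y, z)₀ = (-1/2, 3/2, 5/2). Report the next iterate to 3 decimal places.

(-0.414, 1.044, 1.014)

At (-1/2, 3/2, 5/2): F = (4.250, 8.21338, 21.500).
Jacobian J = [[-5·z + 1, -1, -5·x], [-10·x + 3·z, 2·exp(y), 3·x + 2·z], [z - 2, 0, x + 6·z]].
At the point, J = [[-11.500, -1.000, 2.500], [12.500, 8.96338, 3.500], [0.500, 0.000, 14.500]] (det J = -1326.34753).
Solving J·Δ = −F gives Δ = (0.086, -0.456, -1.486).
Then the next iterate is (x, y, z)₁ = (-0.414, 1.044, 1.014).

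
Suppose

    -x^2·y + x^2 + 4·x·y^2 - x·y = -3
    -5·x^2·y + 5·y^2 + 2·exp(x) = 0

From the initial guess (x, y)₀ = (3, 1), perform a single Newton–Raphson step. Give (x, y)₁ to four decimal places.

(1.1412, 0.4647)

At (3, 1): F = (12.0000, 0.171074).
Jacobian J = [[-2·x·y + 2·x + 4·y^2 - y, -x^2 + 8·x·y - x], [-10·x·y + 2·exp(x), -5·x^2 + 10·y]].
At the point, J = [[3.0000, 12.0000], [10.171074, -35.0000]] (det J = -227.052886).
Solving J·Δ = −F gives Δ = (-1.8588, -0.5353).
Then the next iterate is (x, y)₁ = (1.1412, 0.4647).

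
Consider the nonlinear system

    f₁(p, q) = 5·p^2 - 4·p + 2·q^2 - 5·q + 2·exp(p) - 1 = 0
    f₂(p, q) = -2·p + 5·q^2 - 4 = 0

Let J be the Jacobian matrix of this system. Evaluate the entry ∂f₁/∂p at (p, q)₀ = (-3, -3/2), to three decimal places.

∂f₁/∂p = 10·p + 2·exp(p) - 4.
At (-3, -3/2) this is -33.900.

-33.900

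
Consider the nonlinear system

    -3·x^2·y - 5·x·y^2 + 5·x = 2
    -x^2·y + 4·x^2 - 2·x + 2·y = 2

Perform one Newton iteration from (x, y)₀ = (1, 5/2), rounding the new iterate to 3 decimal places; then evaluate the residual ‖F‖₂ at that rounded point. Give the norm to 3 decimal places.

70.416

At (1, 5/2): F = (-35.750, 2.500).
Jacobian J = [[-6·x·y - 5·y^2 + 5, -3·x^2 - 10·x·y], [-2·x·y + 8·x - 2, -x^2 + 2]].
At the point, J = [[-41.250, -28.000], [1.000, 1.000]] (det J = -13.250).
Solving J·Δ = −F gives Δ = (2.585, -5.085).
Then the next iterate is (x, y)₁ = (3.585, -2.585).
Re-evaluating at (3.585, -2.585): F = (-4.18488, 70.29190), so ‖F‖₂ = 70.416.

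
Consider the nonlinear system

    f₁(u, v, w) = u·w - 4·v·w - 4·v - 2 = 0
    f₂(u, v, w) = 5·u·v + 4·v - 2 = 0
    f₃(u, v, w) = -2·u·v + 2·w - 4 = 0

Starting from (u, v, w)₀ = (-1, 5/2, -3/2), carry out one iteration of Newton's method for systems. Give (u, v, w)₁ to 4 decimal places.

At (-1, 5/2, -3/2): F = (4.5000, -4.5000, -2.0000).
Jacobian J = [[w, -4·w - 4, u - 4·v], [5·v, 5·u + 4, 0], [-2·v, -2·u, 2]].
At the point, J = [[-1.5000, 2.0000, -11.0000], [12.5000, -1.0000, 0.0000], [-5.0000, 2.0000, 2.0000]] (det J = -267.0000).
Solving J·Δ = −F gives Δ = (0.4869, 1.5861, 0.6311).
Then the next iterate is (u, v, w)₁ = (-0.5131, 4.0861, -0.8689).

(-0.5131, 4.0861, -0.8689)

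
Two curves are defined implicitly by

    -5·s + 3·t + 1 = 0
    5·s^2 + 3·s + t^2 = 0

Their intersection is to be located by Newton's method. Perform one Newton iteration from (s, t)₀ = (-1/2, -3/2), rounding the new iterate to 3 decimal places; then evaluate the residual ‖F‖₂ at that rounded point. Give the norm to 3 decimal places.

0.429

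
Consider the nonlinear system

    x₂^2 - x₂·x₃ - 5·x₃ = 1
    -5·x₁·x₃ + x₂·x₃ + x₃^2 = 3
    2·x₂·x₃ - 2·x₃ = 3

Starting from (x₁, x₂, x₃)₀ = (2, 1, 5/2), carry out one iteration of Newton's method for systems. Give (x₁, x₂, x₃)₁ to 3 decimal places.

(1.396, 1.600, -0.050)

At (2, 1, 5/2): F = (-15.000, -19.250, -3.000).
Jacobian J = [[0, 2·x₂ - x₃, -x₂ - 5], [-5·x₃, x₃, -5·x₁ + x₂ + 2·x₃], [0, 2·x₃, 2·x₂ - 2]].
At the point, J = [[0.000, -0.500, -6.000], [-12.500, 2.500, -4.000], [0.000, 5.000, 0.000]] (det J = 375.000).
Solving J·Δ = −F gives Δ = (-0.604, 0.600, -2.550).
Then the next iterate is (x₁, x₂, x₃)₁ = (1.396, 1.600, -0.050).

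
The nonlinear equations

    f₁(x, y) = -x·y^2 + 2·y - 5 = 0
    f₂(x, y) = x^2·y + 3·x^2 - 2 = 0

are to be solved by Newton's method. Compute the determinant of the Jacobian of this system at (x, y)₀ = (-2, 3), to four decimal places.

300.0000

J = [[-y^2, -2·x·y + 2], [2·x·y + 6·x, x^2]].
At the point, J = [[-9.0000, 14.0000], [-24.0000, 4.0000]].
det J = 300.0000.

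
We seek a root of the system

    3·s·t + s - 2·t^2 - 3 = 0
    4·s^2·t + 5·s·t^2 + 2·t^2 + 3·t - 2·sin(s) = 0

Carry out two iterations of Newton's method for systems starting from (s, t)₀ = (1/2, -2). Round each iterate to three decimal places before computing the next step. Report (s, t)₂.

At (1/2, -2): F = (-13.500, 9.04115).
Jacobian J = [[3·t + 1, 3·s - 4·t], [8·s·t + 5·t^2 - 2·cos(s), 4·s^2 + 10·s·t + 4·t + 3]].
At the point, J = [[-5.000, 9.500], [10.24483, -14.000]] (det J = -27.32593).
Solving J·Δ = −F gives Δ = (3.773, 3.407).
Then the next iterate is (s, t)₁ = (4.273, 1.407).
Round to (4.273, 1.407) and repeat: F = (15.35003, 155.04452), J = [[5.221, 7.191], [58.84591, 141.78323]].
Δ = (-3.347, 0.296), so (s, t)₂ = (0.926, 1.703).

(0.926, 1.703)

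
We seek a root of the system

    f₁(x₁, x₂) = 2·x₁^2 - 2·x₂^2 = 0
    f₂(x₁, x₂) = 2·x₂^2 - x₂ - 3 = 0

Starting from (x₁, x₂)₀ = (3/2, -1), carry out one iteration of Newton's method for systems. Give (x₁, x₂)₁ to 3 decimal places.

At (3/2, -1): F = (2.500, 0.000).
Jacobian J = [[4·x₁, -4·x₂], [0, 4·x₂ - 1]].
At the point, J = [[6.000, 4.000], [0.000, -5.000]] (det J = -30.000).
Solving J·Δ = −F gives Δ = (-0.417, 0.000).
Then the next iterate is (x₁, x₂)₁ = (1.083, -1.000).

(1.083, -1.000)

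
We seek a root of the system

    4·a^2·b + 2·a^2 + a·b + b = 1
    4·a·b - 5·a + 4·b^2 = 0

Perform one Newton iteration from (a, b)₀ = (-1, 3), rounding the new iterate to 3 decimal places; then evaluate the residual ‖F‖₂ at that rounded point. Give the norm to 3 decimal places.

8.627

At (-1, 3): F = (13.000, 29.000).
Jacobian J = [[8·a·b + 4·a + b, 4·a^2 + a + 1], [4·b - 5, 4·a + 8·b]].
At the point, J = [[-25.000, 4.000], [7.000, 20.000]] (det J = -528.000).
Solving J·Δ = −F gives Δ = (0.273, -1.545).
Then the next iterate is (a, b)₁ = (-0.727, 1.455).
Re-evaluating at (-0.727, 1.455): F = (3.53031, 7.87196), so ‖F‖₂ = 8.627.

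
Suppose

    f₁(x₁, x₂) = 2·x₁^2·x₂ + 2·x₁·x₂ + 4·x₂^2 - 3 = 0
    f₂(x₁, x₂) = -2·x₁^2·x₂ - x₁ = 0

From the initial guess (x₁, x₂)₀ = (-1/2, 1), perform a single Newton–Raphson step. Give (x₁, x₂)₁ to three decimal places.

(-0.533, 0.933)

At (-1/2, 1): F = (0.500, 0.000).
Jacobian J = [[4·x₁·x₂ + 2·x₂, 2·x₁^2 + 2·x₁ + 8·x₂], [-4·x₁·x₂ - 1, -2·x₁^2]].
At the point, J = [[0.000, 7.500], [1.000, -0.500]] (det J = -7.500).
Solving J·Δ = −F gives Δ = (-0.033, -0.067).
Then the next iterate is (x₁, x₂)₁ = (-0.533, 0.933).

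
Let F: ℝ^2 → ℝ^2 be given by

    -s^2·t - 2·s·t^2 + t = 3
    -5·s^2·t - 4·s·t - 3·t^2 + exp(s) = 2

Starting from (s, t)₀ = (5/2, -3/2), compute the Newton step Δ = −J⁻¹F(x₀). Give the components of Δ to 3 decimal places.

(-0.674, 0.861)

At (5/2, -3/2): F = (-6.375, 65.30749).
Jacobian J = [[-2·s·t - 2·t^2, -s^2 - 4·s·t + 1], [-10·s·t - 4·t + exp(s), -5·s^2 - 4·s - 6·t]].
At the point, J = [[3.000, 9.750], [55.68249, -32.250]] (det J = -639.65432).
Solving J·Δ = −F gives Δ = (-0.674, 0.861).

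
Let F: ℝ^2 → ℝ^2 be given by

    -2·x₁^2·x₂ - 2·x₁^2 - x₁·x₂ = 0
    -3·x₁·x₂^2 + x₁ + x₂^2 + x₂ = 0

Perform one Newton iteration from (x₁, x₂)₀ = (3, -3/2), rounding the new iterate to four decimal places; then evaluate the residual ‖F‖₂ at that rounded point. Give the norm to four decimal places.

3.4003

At (3, -3/2): F = (13.5000, -16.5000).
Jacobian J = [[-4·x₁·x₂ - 4·x₁ - x₂, -2·x₁^2 - x₁], [-3·x₂^2 + 1, -6·x₁·x₂ + 2·x₂ + 1]].
At the point, J = [[7.5000, -21.0000], [-5.7500, 25.0000]] (det J = 66.7500).
Solving J·Δ = −F gives Δ = (0.1348, 0.6910).
Then the next iterate is (x₁, x₂)₁ = (3.1348, -0.8090).
Re-evaluating at (3.1348, -0.8090): F = (-1.217850, -3.174720), so ‖F‖₂ = 3.4003.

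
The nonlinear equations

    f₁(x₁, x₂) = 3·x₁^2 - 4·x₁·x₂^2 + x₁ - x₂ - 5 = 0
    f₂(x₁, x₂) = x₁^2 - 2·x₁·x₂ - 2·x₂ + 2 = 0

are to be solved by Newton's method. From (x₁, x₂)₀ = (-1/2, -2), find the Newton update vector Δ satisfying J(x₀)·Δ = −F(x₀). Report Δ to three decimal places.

(-0.733, 2.050)

At (-1/2, -2): F = (5.250, 4.250).
Jacobian J = [[6·x₁ - 4·x₂^2 + 1, -8·x₁·x₂ - 1], [2·x₁ - 2·x₂, -2·x₁ - 2]].
At the point, J = [[-18.000, -9.000], [3.000, -1.000]] (det J = 45.000).
Solving J·Δ = −F gives Δ = (-0.733, 2.050).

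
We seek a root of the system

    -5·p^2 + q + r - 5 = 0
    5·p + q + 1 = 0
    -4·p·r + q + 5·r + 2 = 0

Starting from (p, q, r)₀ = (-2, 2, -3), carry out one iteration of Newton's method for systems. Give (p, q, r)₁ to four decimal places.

At (-2, 2, -3): F = (-26.0000, -7.0000, -35.0000).
Jacobian J = [[-10·p, 1, 1], [5, 1, 0], [-4·r, 1, -4·p + 5]].
At the point, J = [[20.0000, 1.0000, 1.0000], [5.0000, 1.0000, 0.0000], [12.0000, 1.0000, 13.0000]] (det J = 188.0000).
Solving J·Δ = −F gives Δ = (1.1649, 1.1755, 1.5266).
Then the next iterate is (p, q, r)₁ = (-0.8351, 3.1755, -1.4734).

(-0.8351, 3.1755, -1.4734)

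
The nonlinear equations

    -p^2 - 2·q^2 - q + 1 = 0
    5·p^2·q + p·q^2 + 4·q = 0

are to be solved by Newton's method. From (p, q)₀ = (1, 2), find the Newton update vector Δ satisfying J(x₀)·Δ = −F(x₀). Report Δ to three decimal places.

(-0.358, -1.032)

At (1, 2): F = (-10.000, 22.000).
Jacobian J = [[-2·p, -4·q - 1], [10·p·q + q^2, 5·p^2 + 2·p·q + 4]].
At the point, J = [[-2.000, -9.000], [24.000, 13.000]] (det J = 190.000).
Solving J·Δ = −F gives Δ = (-0.358, -1.032).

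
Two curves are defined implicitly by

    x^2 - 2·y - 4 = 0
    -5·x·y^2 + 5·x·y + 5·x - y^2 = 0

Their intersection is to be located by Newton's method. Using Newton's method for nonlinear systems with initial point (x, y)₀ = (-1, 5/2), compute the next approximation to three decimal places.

(-2.826, 0.326)

At (-1, 5/2): F = (-8.000, 7.500).
Jacobian J = [[2·x, -2], [-5·y^2 + 5·y + 5, -10·x·y + 5·x - 2·y]].
At the point, J = [[-2.000, -2.000], [-13.750, 15.000]] (det J = -57.500).
Solving J·Δ = −F gives Δ = (-1.826, -2.174).
Then the next iterate is (x, y)₁ = (-2.826, 0.326).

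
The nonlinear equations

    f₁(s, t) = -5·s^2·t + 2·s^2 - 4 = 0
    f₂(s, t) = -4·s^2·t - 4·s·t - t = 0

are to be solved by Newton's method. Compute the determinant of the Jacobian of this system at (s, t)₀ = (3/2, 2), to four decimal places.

J = [[-10·s·t + 4·s, -5·s^2], [-8·s·t - 4·t, -4·s^2 - 4·s - 1]].
At the point, J = [[-24.0000, -11.2500], [-32.0000, -16.0000]].
det J = 24.0000.

24.0000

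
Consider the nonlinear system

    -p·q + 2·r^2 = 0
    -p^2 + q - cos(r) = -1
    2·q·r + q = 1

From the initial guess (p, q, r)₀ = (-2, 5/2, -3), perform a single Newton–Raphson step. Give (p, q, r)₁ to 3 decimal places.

(-1.816, 1.514, -1.286)

At (-2, 5/2, -3): F = (23.000, 0.48999, -13.500).
Jacobian J = [[-q, -p, 4·r], [-2·p, 1, sin(r)], [0, 2·r + 1, 2·q]].
At the point, J = [[-2.500, 2.000, -12.000], [4.000, 1.000, -0.14112], [0.000, -5.000, 5.000]] (det J = 189.26400).
Solving J·Δ = −F gives Δ = (0.184, -0.986, 1.714).
Then the next iterate is (p, q, r)₁ = (-1.816, 1.514, -1.286).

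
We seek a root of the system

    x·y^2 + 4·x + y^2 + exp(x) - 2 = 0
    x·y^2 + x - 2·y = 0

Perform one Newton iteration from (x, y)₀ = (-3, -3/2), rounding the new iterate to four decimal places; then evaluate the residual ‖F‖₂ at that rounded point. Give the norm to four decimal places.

At (-3, -3/2): F = (-18.450213, -6.7500).
Jacobian J = [[y^2 + exp(x) + 4, 2·x·y + 2·y], [y^2 + 1, 2·x·y - 2]].
At the point, J = [[6.299787, 6.0000], [3.2500, 7.0000]] (det J = 24.598509).
Solving J·Δ = −F gives Δ = (3.6039, -0.7090).
Then the next iterate is (x, y)₁ = (0.6039, -2.2090).
Re-evaluating at (0.6039, -2.2090): F = (10.071359, 7.968739), so ‖F‖₂ = 12.8426.

12.8426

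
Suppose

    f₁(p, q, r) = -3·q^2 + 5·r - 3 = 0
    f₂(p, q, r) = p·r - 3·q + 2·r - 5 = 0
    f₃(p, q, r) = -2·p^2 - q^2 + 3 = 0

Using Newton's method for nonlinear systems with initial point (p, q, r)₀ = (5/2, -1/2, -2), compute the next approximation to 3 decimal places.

(1.556, -0.191, 0.564)

At (5/2, -1/2, -2): F = (-13.750, -12.500, -9.750).
Jacobian J = [[0, -6·q, 5], [r, -3, p + 2], [-4·p, -2·q, 0]].
At the point, J = [[0.000, 3.000, 5.000], [-2.000, -3.000, 4.500], [-10.000, 1.000, 0.000]] (det J = -295.000).
Solving J·Δ = −F gives Δ = (-0.944, 0.309, 2.564).
Then the next iterate is (p, q, r)₁ = (1.556, -0.191, 0.564).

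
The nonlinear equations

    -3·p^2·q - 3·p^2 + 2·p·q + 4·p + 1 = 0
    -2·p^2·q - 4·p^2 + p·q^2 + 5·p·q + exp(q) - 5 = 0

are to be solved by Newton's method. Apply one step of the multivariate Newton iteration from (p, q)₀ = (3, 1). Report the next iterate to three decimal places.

(1.747, 1.123)

At (3, 1): F = (-35.000, -38.28172).
Jacobian J = [[-6·p·q - 6·p + 2·q + 4, -3·p^2 + 2·p], [-4·p·q - 8·p + q^2 + 5·q, -2·p^2 + 2·p·q + 5·p + exp(q)]].
At the point, J = [[-30.000, -21.000], [-30.000, 5.71828]] (det J = -801.54845).
Solving J·Δ = −F gives Δ = (-1.253, 0.123).
Then the next iterate is (p, q)₁ = (1.747, 1.123).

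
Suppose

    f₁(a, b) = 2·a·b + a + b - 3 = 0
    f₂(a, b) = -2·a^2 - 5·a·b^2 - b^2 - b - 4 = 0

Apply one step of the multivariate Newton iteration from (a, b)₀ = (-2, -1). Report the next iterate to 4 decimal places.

(-3.1429, -1.2857)

At (-2, -1): F = (-2.0000, -2.0000).
Jacobian J = [[2·b + 1, 2·a + 1], [-4·a - 5·b^2, -10·a·b - 2·b - 1]].
At the point, J = [[-1.0000, -3.0000], [3.0000, -19.0000]] (det J = 28.0000).
Solving J·Δ = −F gives Δ = (-1.1429, -0.2857).
Then the next iterate is (a, b)₁ = (-3.1429, -1.2857).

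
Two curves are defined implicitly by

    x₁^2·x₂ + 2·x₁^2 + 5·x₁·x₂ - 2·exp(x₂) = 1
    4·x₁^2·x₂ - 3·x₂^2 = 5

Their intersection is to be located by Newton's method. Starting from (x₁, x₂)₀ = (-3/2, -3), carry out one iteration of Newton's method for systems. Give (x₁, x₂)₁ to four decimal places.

At (-3/2, -3): F = (19.150426, -59.0000).
Jacobian J = [[2·x₁·x₂ + 4·x₁ + 5·x₂, x₁^2 + 5·x₁ - 2·exp(x₂)], [8·x₁·x₂, 4·x₁^2 - 6·x₂]].
At the point, J = [[-12.0000, -5.349574], [36.0000, 27.0000]] (det J = -131.415331).
Solving J·Δ = −F gives Δ = (1.5328, 0.1414).
Then the next iterate is (x₁, x₂)₁ = (0.0328, -2.8586).

(0.0328, -2.8586)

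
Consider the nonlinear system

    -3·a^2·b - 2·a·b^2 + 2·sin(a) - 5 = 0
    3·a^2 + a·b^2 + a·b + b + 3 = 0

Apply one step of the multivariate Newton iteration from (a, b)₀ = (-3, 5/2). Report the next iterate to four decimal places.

(-1.8168, 2.2239)

At (-3, 5/2): F = (-35.282240, 6.2500).
Jacobian J = [[-6·a·b - 2·b^2 + 2·cos(a), -3·a^2 - 4·a·b], [6·a + b^2 + b, 2·a·b + a + 1]].
At the point, J = [[30.520015, 3.0000], [-9.2500, -17.0000]] (det J = -491.090255).
Solving J·Δ = −F gives Δ = (1.1832, -0.2761).
Then the next iterate is (a, b)₁ = (-1.8168, 2.2239).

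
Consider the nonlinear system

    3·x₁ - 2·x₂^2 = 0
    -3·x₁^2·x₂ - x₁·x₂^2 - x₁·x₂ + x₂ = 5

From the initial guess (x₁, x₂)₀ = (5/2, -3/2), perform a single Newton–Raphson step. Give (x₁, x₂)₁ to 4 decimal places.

At (5/2, -3/2): F = (3.0000, 19.7500).
Jacobian J = [[3, -4·x₂], [-6·x₁·x₂ - x₂^2 - x₂, -3·x₁^2 - 2·x₁·x₂ - x₁ + 1]].
At the point, J = [[3.0000, 6.0000], [21.7500, -12.7500]] (det J = -168.7500).
Solving J·Δ = −F gives Δ = (-0.9289, -0.0356).
Then the next iterate is (x₁, x₂)₁ = (1.5711, -1.5356).

(1.5711, -1.5356)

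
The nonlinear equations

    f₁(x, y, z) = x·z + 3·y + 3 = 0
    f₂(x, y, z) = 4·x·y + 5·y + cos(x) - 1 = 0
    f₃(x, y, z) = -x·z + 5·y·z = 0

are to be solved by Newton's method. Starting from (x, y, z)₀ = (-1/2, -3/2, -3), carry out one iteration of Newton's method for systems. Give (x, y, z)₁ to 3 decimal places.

(-1.616, -2.012, 0.620)

At (-1/2, -3/2, -3): F = (0.000, -4.62242, 21.000).
Jacobian J = [[z, 3, x], [4·y - sin(x), 4·x + 5, 0], [-z, 5·z, -x + 5·y]].
At the point, J = [[-3.000, 3.000, -0.500], [-5.52057, 3.000, 0.000], [3.000, -15.000, -7.000]] (det J = -89.83637).
Solving J·Δ = −F gives Δ = (-1.116, -0.512, 3.620).
Then the next iterate is (x, y, z)₁ = (-1.616, -2.012, 0.620).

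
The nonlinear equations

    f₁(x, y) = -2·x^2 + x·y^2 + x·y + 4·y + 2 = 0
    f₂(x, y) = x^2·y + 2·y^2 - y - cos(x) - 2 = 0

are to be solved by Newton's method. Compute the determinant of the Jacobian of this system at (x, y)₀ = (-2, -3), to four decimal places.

J = [[-4·x + y^2 + y, 2·x·y + x + 4], [2·x·y + sin(x), x^2 + 4·y - 1]].
At the point, J = [[14.0000, 14.0000], [11.090703, -9.0000]].
det J = -281.2698.

-281.2698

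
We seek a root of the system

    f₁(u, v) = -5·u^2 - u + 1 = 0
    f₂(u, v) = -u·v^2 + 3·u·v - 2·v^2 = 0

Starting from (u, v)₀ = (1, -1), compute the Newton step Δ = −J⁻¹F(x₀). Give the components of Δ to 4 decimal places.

At (1, -1): F = (-5.0000, -6.0000).
Jacobian J = [[-10·u - 1, 0], [-v^2 + 3·v, -2·u·v + 3·u - 4·v]].
At the point, J = [[-11.0000, 0.0000], [-4.0000, 9.0000]] (det J = -99.0000).
Solving J·Δ = −F gives Δ = (-0.4545, 0.4646).

(-0.4545, 0.4646)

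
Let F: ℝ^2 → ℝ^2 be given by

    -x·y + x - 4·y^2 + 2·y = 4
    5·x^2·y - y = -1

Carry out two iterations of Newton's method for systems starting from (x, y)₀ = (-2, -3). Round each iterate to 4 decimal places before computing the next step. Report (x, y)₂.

(-1.7628, 0.0682)

At (-2, -3): F = (-54.0000, -56.0000).
Jacobian J = [[-y + 1, -x - 8·y + 2], [10·x·y, 5·x^2 - 1]].
At the point, J = [[4.0000, 28.0000], [60.0000, 19.0000]] (det J = -1604.0000).
Solving J·Δ = −F gives Δ = (0.3379, 1.8803).
Then the next iterate is (x, y)₁ = (-1.6621, -1.1197).
Round to (-1.6621, -1.1197) and repeat: F = (-14.777466, -13.346584), J = [[2.1197, 12.6197], [18.610534, 12.812882]].
Δ = (-0.1007, 1.1879), so (x, y)₂ = (-1.7628, 0.0682).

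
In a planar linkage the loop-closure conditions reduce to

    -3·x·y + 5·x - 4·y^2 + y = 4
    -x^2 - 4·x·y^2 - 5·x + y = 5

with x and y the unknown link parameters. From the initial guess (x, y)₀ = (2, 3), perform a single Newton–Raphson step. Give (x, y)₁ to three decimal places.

(1.609, 1.502)

At (2, 3): F = (-45.000, -88.000).
Jacobian J = [[-3·y + 5, -3·x - 8·y + 1], [-2·x - 4·y^2 - 5, -8·x·y + 1]].
At the point, J = [[-4.000, -29.000], [-45.000, -47.000]] (det J = -1117.000).
Solving J·Δ = −F gives Δ = (-0.391, -1.498).
Then the next iterate is (x, y)₁ = (1.609, 1.502).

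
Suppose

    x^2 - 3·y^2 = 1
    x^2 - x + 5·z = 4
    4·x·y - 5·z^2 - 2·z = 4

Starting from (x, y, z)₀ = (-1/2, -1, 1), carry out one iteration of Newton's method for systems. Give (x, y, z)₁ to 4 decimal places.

At (-1/2, -1, 1): F = (-3.7500, 1.7500, -9.0000).
Jacobian J = [[2·x, -6·y, 0], [2·x - 1, 0, 5], [4·y, 4·x, -10·z - 2]].
At the point, J = [[-1.0000, 6.0000, 0.0000], [-2.0000, 0.0000, 5.0000], [-4.0000, -2.0000, -12.0000]] (det J = -274.0000).
Solving J·Δ = −F gives Δ = (-0.6624, 0.5146, -0.6150).
Then the next iterate is (x, y, z)₁ = (-1.1624, -0.4854, 0.3850).

(-1.1624, -0.4854, 0.3850)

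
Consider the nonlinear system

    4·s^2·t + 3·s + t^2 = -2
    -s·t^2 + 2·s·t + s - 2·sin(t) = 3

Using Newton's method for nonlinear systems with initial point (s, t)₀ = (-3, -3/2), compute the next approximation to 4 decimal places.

(-1.8852, -1.0372)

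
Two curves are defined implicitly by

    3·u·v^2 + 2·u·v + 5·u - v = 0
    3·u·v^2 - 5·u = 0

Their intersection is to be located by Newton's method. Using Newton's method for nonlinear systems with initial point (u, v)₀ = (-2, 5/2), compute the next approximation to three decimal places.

(0.197, 2.590)

At (-2, 5/2): F = (-60.000, -27.500).
Jacobian J = [[3·v^2 + 2·v + 5, 6·u·v + 2·u - 1], [3·v^2 - 5, 6·u·v]].
At the point, J = [[28.750, -35.000], [13.750, -30.000]] (det J = -381.250).
Solving J·Δ = −F gives Δ = (2.197, 0.090).
Then the next iterate is (u, v)₁ = (0.197, 2.590).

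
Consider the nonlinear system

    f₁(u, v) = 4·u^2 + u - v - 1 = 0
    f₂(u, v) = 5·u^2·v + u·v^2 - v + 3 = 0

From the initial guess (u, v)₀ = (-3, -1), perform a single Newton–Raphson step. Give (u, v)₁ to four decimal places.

(-1.5648, -1.0098)

At (-3, -1): F = (33.0000, -44.0000).
Jacobian J = [[8·u + 1, -1], [10·u·v + v^2, 5·u^2 + 2·u·v - 1]].
At the point, J = [[-23.0000, -1.0000], [31.0000, 50.0000]] (det J = -1119.0000).
Solving J·Δ = −F gives Δ = (1.4352, -0.0098).
Then the next iterate is (u, v)₁ = (-1.5648, -1.0098).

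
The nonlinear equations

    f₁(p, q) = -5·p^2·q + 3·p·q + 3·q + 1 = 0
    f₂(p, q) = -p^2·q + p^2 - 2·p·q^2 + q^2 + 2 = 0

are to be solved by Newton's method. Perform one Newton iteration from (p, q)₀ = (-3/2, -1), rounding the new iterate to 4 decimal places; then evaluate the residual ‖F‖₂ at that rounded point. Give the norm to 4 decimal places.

At (-3/2, -1): F = (13.7500, 10.5000).
Jacobian J = [[-10·p·q + 3·q, -5·p^2 + 3·p + 3], [-2·p·q + 2·p - 2·q^2, -p^2 - 4·p·q + 2·q]].
At the point, J = [[-18.0000, -12.7500], [-8.0000, -10.2500]] (det J = 82.5000).
Solving J·Δ = −F gives Δ = (0.0856, 0.9576).
Then the next iterate is (p, q)₁ = (-1.4144, -0.0424).
Re-evaluating at (-1.4144, -0.0424): F = (1.476823, 4.092233), so ‖F‖₂ = 4.3506.

4.3506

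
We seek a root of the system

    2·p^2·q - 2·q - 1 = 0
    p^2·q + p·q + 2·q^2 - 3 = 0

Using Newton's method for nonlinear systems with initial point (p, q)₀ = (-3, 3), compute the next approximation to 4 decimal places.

(-2.2206, 1.8162)

At (-3, 3): F = (47.0000, 33.0000).
Jacobian J = [[4·p·q, 2·p^2 - 2], [2·p·q + q, p^2 + p + 4·q]].
At the point, J = [[-36.0000, 16.0000], [-15.0000, 18.0000]] (det J = -408.0000).
Solving J·Δ = −F gives Δ = (0.7794, -1.1838).
Then the next iterate is (p, q)₁ = (-2.2206, 1.8162).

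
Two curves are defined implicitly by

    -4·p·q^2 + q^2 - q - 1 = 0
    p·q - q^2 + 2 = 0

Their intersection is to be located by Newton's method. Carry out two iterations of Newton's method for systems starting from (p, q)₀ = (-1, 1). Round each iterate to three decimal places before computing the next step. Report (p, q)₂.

(0.667, 1.667)

At (-1, 1): F = (3.000, 0.000).
Jacobian J = [[-4·q^2, -8·p·q + 2·q - 1], [q, p - 2·q]].
At the point, J = [[-4.000, 9.000], [1.000, -3.000]] (det J = 3.000).
Solving J·Δ = −F gives Δ = (3.000, 1.000).
Then the next iterate is (p, q)₁ = (2.000, 2.000).
Round to (2.000, 2.000) and repeat: F = (-31.000, 2.000), J = [[-16.000, -29.000], [2.000, -2.000]].
Δ = (-1.333, -0.333), so (p, q)₂ = (0.667, 1.667).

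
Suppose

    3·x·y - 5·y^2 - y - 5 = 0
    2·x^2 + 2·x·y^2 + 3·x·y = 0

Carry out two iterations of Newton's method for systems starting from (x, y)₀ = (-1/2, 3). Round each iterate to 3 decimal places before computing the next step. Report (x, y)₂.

(-0.889, 0.078)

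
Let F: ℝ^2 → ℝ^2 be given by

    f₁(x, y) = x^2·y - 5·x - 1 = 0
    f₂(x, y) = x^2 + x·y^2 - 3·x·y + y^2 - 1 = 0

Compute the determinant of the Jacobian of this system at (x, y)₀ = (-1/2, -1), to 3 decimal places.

-2.750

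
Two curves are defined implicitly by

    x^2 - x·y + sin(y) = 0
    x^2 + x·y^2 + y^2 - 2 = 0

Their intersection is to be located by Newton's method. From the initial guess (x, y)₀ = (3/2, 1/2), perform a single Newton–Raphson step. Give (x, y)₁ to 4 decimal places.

(0.8360, 1.0132)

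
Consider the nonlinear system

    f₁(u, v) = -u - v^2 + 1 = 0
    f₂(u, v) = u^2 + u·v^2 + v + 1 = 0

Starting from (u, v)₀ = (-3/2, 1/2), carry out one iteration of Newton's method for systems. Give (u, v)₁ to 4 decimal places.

(-0.5000, 1.7500)

At (-3/2, 1/2): F = (2.2500, 3.3750).
Jacobian J = [[-1, -2·v], [2·u + v^2, 2·u·v + 1]].
At the point, J = [[-1.0000, -1.0000], [-2.7500, -0.5000]] (det J = -2.2500).
Solving J·Δ = −F gives Δ = (1.0000, 1.2500).
Then the next iterate is (u, v)₁ = (-0.5000, 1.7500).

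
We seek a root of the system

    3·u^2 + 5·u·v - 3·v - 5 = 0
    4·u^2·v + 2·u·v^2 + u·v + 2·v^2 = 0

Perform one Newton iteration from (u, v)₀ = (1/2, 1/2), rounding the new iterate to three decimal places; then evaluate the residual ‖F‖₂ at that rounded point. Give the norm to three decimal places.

2.419

At (1/2, 1/2): F = (-4.500, 1.500).
Jacobian J = [[6·u + 5·v, 5·u - 3], [8·u·v + 2·v^2 + v, 4·u^2 + 4·u·v + u + 4·v]].
At the point, J = [[5.500, -0.500], [3.000, 4.500]] (det J = 26.250).
Solving J·Δ = −F gives Δ = (0.743, -0.829).
Then the next iterate is (u, v)₁ = (1.243, -0.329).
Re-evaluating at (1.243, -0.329): F = (-1.42259, -1.95666), so ‖F‖₂ = 2.419.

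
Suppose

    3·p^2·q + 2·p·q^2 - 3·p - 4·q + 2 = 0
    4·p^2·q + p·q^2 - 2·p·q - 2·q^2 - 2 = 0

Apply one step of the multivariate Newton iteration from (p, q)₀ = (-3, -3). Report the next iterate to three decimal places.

At (-3, -3): F = (-112.000, -173.000).
Jacobian J = [[6·p·q + 2·q^2 - 3, 3·p^2 + 4·p·q - 4], [8·p·q + q^2 - 2·q, 4·p^2 + 2·p·q - 2·p - 4·q]].
At the point, J = [[69.000, 59.000], [87.000, 72.000]] (det J = -165.000).
Solving J·Δ = −F gives Δ = (12.988, -13.291).
Then the next iterate is (p, q)₁ = (9.988, -16.291).

(9.988, -16.291)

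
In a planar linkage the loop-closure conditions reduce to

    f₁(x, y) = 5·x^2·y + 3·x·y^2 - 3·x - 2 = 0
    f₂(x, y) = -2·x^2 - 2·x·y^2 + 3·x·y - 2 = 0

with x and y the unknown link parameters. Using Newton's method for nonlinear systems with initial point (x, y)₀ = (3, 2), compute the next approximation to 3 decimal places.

At (3, 2): F = (115.000, -26.000).
Jacobian J = [[10·x·y + 3·y^2 - 3, 5·x^2 + 6·x·y], [-4·x - 2·y^2 + 3·y, -4·x·y + 3·x]].
At the point, J = [[69.000, 81.000], [-14.000, -15.000]] (det J = 99.000).
Solving J·Δ = −F gives Δ = (-3.848, 1.859).
Then the next iterate is (x, y)₁ = (-0.848, 3.859).

(-0.848, 3.859)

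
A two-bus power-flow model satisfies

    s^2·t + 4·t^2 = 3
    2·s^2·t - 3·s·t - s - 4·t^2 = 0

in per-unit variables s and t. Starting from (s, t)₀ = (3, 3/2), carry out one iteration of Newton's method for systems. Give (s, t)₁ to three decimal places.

(2.689, 0.705)

At (3, 3/2): F = (19.500, 1.500).
Jacobian J = [[2·s·t, s^2 + 8·t], [4·s·t - 3·t - 1, 2·s^2 - 3·s - 8·t]].
At the point, J = [[9.000, 21.000], [12.500, -3.000]] (det J = -289.500).
Solving J·Δ = −F gives Δ = (-0.311, -0.795).
Then the next iterate is (s, t)₁ = (2.689, 0.705).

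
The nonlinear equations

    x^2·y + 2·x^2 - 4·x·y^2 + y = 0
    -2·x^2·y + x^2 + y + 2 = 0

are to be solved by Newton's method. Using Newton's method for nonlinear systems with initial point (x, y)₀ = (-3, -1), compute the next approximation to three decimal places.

(-2.366, -0.024)

At (-3, -1): F = (20.000, 28.000).
Jacobian J = [[2·x·y + 4·x - 4·y^2, x^2 - 8·x·y + 1], [-4·x·y + 2·x, -2·x^2 + 1]].
At the point, J = [[-10.000, -14.000], [-18.000, -17.000]] (det J = -82.000).
Solving J·Δ = −F gives Δ = (0.634, 0.976).
Then the next iterate is (x, y)₁ = (-2.366, -0.024).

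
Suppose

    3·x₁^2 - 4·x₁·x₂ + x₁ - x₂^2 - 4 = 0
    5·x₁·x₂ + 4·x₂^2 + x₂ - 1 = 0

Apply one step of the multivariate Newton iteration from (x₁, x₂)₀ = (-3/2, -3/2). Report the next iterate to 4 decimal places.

At (-3/2, -3/2): F = (-10.0000, 17.7500).
Jacobian J = [[6·x₁ - 4·x₂ + 1, -4·x₁ - 2·x₂], [5·x₂, 5·x₁ + 8·x₂ + 1]].
At the point, J = [[-2.0000, 9.0000], [-7.5000, -18.5000]] (det J = 104.5000).
Solving J·Δ = −F gives Δ = (-0.2416, 1.0574).
Then the next iterate is (x₁, x₂)₁ = (-1.7416, -0.4426).

(-1.7416, -0.4426)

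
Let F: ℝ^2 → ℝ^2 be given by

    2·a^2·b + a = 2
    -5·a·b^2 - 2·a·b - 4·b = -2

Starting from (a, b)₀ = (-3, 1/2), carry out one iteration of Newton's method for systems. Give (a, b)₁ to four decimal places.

At (-3, 1/2): F = (4.0000, 6.7500).
Jacobian J = [[4·a·b + 1, 2·a^2], [-5·b^2 - 2·b, -10·a·b - 2·a - 4]].
At the point, J = [[-5.0000, 18.0000], [-2.2500, 17.0000]] (det J = -44.5000).
Solving J·Δ = −F gives Δ = (-1.2022, -0.5562).
Then the next iterate is (a, b)₁ = (-4.2022, -0.0562).

(-4.2022, -0.0562)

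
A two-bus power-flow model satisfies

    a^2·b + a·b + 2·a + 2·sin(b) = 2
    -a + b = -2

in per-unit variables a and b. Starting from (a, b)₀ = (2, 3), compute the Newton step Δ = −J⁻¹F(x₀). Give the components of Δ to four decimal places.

At (2, 3): F = (20.282240, 3.0000).
Jacobian J = [[2·a·b + b + 2, a^2 + a + 2·cos(b)], [-1, 1]].
At the point, J = [[17.0000, 4.020015], [-1.0000, 1.0000]] (det J = 21.020015).
Solving J·Δ = −F gives Δ = (-0.3912, -3.3912).

(-0.3912, -3.3912)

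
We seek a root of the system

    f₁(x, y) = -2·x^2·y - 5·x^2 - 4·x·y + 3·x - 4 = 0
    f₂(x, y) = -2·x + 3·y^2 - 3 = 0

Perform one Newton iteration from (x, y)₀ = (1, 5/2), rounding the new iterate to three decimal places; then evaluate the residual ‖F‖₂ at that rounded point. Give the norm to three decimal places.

7.511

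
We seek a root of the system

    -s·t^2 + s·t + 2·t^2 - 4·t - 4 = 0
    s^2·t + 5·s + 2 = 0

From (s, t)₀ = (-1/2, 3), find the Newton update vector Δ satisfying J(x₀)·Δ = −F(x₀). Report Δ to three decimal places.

At (-1/2, 3): F = (5.000, 0.250).
Jacobian J = [[-t^2 + t, -2·s·t + s + 4·t - 4], [2·s·t + 5, s^2]].
At the point, J = [[-6.000, 10.500], [2.000, 0.250]] (det J = -22.500).
Solving J·Δ = −F gives Δ = (-0.061, -0.511).

(-0.061, -0.511)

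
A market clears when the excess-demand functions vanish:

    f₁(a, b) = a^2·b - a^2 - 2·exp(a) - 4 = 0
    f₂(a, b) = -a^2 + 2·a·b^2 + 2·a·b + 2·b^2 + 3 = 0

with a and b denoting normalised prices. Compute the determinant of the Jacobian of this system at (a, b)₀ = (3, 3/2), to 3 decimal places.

J = [[2·a·b - 2·a - 2·exp(a), a^2], [-2·a + 2·b^2 + 2·b, 4·a·b + 2·a + 4·b]].
At the point, J = [[-37.17107, 9.000], [1.500, 30.000]].
det J = -1128.632.

-1128.632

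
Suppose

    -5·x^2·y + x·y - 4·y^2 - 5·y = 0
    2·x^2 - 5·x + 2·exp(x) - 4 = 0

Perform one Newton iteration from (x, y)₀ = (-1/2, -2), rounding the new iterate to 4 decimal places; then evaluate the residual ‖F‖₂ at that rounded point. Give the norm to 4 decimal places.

0.3230

At (-1/2, -2): F = (-2.5000, 0.213061).
Jacobian J = [[-10·x·y + y, -5·x^2 + x - 8·y - 5], [4·x + 2·exp(x) - 5, 0]].
At the point, J = [[-12.0000, 9.2500], [-5.786939, 0.0000]] (det J = 53.529183).
Solving J·Δ = −F gives Δ = (0.0368, 0.3180).
Then the next iterate is (x, y)₁ = (-0.4632, -1.6820).
Re-evaluating at (-0.4632, -1.6820): F = (-0.322992, 0.003642), so ‖F‖₂ = 0.3230.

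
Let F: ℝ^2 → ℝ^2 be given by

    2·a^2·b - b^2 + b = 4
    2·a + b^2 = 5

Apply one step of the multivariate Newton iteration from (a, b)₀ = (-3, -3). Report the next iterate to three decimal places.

(-1.233, -2.744)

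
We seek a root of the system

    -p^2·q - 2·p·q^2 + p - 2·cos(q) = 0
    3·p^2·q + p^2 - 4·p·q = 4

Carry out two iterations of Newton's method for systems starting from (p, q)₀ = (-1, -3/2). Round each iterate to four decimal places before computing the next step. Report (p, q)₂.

(0.2864, -4.8531)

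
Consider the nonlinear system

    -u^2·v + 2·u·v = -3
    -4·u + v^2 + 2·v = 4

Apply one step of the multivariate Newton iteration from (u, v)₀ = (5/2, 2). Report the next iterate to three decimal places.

At (5/2, 2): F = (0.500, -6.000).
Jacobian J = [[-2·u·v + 2·v, -u^2 + 2·u], [-4, 2·v + 2]].
At the point, J = [[-6.000, -1.250], [-4.000, 6.000]] (det J = -41.000).
Solving J·Δ = −F gives Δ = (-0.110, 0.927).
Then the next iterate is (u, v)₁ = (2.390, 2.927).

(2.390, 2.927)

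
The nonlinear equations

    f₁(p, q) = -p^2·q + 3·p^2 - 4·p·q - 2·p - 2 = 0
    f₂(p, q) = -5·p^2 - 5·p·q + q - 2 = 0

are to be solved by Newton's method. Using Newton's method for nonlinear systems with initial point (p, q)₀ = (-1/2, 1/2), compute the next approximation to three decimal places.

At (-1/2, 1/2): F = (0.625, -1.500).
Jacobian J = [[-2·p·q + 6·p - 4·q - 2, -p^2 - 4·p], [-10·p - 5·q, -5·p + 1]].
At the point, J = [[-6.500, 1.750], [2.500, 3.500]] (det J = -27.125).
Solving J·Δ = −F gives Δ = (0.177, 0.302).
Then the next iterate is (p, q)₁ = (-0.323, 0.802).

(-0.323, 0.802)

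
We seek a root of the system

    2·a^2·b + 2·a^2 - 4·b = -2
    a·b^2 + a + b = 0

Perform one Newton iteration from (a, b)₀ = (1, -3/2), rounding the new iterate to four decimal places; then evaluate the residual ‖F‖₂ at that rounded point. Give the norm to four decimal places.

At (1, -3/2): F = (7.0000, 1.7500).
Jacobian J = [[4·a·b + 4·a, 2·a^2 - 4], [b^2 + 1, 2·a·b + 1]].
At the point, J = [[-2.0000, -2.0000], [3.2500, -2.0000]] (det J = 10.5000).
Solving J·Δ = −F gives Δ = (1.0000, 2.5000).
Then the next iterate is (a, b)₁ = (2.0000, 1.0000).
Re-evaluating at (2.0000, 1.0000): F = (14.0000, 5.0000), so ‖F‖₂ = 14.8661.

14.8661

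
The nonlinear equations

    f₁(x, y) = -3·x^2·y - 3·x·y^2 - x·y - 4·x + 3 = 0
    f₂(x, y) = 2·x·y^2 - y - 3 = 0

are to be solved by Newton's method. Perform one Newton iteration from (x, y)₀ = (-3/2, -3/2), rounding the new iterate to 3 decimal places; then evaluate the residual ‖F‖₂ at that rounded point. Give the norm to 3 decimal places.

9.994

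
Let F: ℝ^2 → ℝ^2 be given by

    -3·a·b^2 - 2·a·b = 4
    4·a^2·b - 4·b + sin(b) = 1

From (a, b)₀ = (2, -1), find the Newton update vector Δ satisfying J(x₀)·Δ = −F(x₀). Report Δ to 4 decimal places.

(-0.3074, 0.7116)

At (2, -1): F = (-6.0000, -13.841471).
Jacobian J = [[-3·b^2 - 2·b, -6·a·b - 2·a], [8·a·b, 4·a^2 + cos(b) - 4]].
At the point, J = [[-1.0000, 8.0000], [-16.0000, 12.540302]] (det J = 115.459698).
Solving J·Δ = −F gives Δ = (-0.3074, 0.7116).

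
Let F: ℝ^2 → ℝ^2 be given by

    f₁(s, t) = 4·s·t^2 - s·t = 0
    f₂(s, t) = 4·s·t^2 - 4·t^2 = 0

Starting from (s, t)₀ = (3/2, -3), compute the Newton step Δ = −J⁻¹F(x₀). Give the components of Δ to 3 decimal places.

At (3/2, -3): F = (58.500, 18.000).
Jacobian J = [[4·t^2 - t, 8·s·t - s], [4·t^2, 8·s·t - 8·t]].
At the point, J = [[39.000, -37.500], [36.000, -12.000]] (det J = 882.000).
Solving J·Δ = −F gives Δ = (0.031, 1.592).

(0.031, 1.592)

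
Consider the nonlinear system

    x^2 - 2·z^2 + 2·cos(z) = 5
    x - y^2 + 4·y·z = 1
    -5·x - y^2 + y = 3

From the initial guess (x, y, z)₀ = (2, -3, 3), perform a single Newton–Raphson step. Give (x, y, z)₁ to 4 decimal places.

(-2.0992, -2.3566, -0.0432)

At (2, -3, 3): F = (-20.979985, -44.0000, -25.0000).
Jacobian J = [[2·x, 0, -4·z - 2·sin(z)], [1, -2·y + 4·z, 4·y], [-5, -2·y + 1, 0]].
At the point, J = [[4.0000, 0.0000, -12.282240], [1.0000, 18.0000, -12.0000], [-5.0000, 7.0000, 0.0000]] (det J = -855.377282).
Solving J·Δ = −F gives Δ = (-4.0992, 0.6434, -3.0432).
Then the next iterate is (x, y, z)₁ = (-2.0992, -2.3566, -0.0432).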